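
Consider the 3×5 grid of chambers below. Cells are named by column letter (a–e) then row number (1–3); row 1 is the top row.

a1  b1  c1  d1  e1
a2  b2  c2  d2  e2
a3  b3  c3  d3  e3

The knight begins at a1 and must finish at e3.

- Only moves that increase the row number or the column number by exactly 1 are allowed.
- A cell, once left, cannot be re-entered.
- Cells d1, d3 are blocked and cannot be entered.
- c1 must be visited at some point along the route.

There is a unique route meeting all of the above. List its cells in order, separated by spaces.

Moves only go right or down, so the column and row indices never decrease.
Route from a1: right 2 to c1, down 1 to c2, right 2 to e2, down 1 to e3 — 6 moves in all.
Check: all required cells visited.

a1 b1 c1 c2 d2 e2 e3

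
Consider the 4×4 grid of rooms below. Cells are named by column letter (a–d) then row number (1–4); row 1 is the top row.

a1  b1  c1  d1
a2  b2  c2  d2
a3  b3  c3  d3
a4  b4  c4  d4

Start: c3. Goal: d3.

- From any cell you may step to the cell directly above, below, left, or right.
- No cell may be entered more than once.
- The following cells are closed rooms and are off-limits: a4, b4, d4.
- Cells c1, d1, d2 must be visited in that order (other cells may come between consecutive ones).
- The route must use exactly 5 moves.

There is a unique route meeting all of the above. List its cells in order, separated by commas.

The waypoints must appear in the order c1, d1, d2, with no cell reused.
Route from c3: up 2 to c1, right 1 to d1, down 2 to d3 — 5 moves in all.
Check: order respected (c1 at step 2, d1 at step 3, d2 at step 4); 5 moves as required.

c3, c2, c1, d1, d2, d3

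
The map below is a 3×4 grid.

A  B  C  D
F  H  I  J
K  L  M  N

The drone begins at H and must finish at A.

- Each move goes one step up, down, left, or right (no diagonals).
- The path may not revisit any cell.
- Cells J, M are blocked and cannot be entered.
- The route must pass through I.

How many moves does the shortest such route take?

4

Any route passes through I somewhere between H and A. Summing Manhattan distances along the two legs (H → I → A) gives a lower bound of 1 + 3 = 4 moves.
A route of 4 moves achieves this: H → I → C → B → A.
Since 4 matches the lower bound, it is optimal.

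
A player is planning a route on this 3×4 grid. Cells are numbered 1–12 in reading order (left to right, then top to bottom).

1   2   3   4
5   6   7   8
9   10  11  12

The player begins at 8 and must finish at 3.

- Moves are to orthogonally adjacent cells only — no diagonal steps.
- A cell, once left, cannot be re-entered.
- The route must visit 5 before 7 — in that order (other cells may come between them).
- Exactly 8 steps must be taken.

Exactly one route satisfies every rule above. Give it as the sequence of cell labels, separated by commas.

The waypoints must appear in the order 5, 7, with no cell reused.
Route from 8: down to 12, 3× left (reaching 9), up to 5, 2× right (reaching 7), up to 3 — 8 moves in all.
Check: order respected (5 at step 5, 7 at step 7); 8 moves as required.

8, 12, 11, 10, 9, 5, 6, 7, 3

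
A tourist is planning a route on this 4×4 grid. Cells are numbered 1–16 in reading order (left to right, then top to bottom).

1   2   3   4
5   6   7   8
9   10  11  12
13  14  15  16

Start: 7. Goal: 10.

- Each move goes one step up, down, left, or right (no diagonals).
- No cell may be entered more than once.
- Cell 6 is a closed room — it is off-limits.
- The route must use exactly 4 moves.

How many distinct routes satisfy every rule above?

2

Need simple routes of exactly 4 moves from 7 to 10 (Manhattan distance 2, so 1 moves are spent on a detour and 1 undoing it).
Enumerating: 7 11 15 14 10 | 7 8 12 11 10.
That gives 2 routes.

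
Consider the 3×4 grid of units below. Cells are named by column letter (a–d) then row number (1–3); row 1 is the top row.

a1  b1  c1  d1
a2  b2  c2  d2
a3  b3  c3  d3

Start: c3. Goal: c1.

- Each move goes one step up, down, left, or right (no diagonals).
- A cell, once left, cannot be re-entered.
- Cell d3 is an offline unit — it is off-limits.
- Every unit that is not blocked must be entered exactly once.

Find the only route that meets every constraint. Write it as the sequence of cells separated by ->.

c3 -> b3 -> a3 -> a2 -> a1 -> b1 -> b2 -> c2 -> d2 -> d1 -> c1

Need to visit all 11 open cells exactly once, starting at c3 and ending at c1.
Cell d1 has only two open neighbours (d2 and c1), so the path must pass straight through it: one of those is the cell it's entered from and the other is where it exits.
Route from c3: 2× left (reaching a3), 2× up (reaching a1), right to b1, down to b2, 2× right (reaching d2), up to d1, left to c1 — 10 moves in all.
Check: all 11 open cells covered.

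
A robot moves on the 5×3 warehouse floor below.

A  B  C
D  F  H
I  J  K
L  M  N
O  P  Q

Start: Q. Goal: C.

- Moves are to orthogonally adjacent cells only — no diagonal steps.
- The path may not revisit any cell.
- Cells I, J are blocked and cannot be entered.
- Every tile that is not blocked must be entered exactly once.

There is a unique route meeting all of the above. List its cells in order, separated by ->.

Need to visit all 13 open cells exactly once, starting at Q and ending at C.
Cell A has only two open neighbours (D and B), so the path must pass straight through it: one of those is the cell it's entered from and the other is where it exits.
Route from Q: left 2 to O, up 1 to L, right 2 to N, up 2 to H, left 2 to D, up 1 to A, right 2 to C — 12 moves in all.
Check: all 13 open cells covered.

Q -> P -> O -> L -> M -> N -> K -> H -> F -> D -> A -> B -> C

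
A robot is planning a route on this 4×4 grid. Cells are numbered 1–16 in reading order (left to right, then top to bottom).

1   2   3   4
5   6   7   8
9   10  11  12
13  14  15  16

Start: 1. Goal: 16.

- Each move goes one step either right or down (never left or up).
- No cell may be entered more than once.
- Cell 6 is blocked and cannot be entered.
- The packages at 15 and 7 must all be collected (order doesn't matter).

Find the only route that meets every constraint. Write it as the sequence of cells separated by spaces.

1 2 3 7 11 15 16

Moves only go right or down, so the column and row indices never decrease.
Route from 1: 2× right (reaching 3), 3× down (reaching 15), right to 16 — 6 moves in all.
Check: all required cells visited.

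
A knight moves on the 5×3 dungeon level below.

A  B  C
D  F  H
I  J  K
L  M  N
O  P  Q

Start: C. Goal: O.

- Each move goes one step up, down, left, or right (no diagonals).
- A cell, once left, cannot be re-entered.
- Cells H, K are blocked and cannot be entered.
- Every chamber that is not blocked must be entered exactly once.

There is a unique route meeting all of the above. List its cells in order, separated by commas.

C, B, A, D, F, J, I, L, M, N, Q, P, O

Need to visit all 13 open cells exactly once, starting at C and ending at O.
Route from C: left 2 to A, down 1 to D, right 1 to F, down 1 to J, left 1 to I, down 1 to L, right 2 to N, down 1 to Q, left 2 to O — 12 moves in all.
Check: all 13 open cells covered.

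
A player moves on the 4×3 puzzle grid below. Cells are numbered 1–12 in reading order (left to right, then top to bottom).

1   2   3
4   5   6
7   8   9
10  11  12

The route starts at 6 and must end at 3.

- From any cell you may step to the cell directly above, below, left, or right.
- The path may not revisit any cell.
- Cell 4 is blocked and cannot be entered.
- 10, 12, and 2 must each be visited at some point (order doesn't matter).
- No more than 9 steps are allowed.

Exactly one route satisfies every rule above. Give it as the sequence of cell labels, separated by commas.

6, 9, 12, 11, 10, 7, 8, 5, 2, 3

Any route must reach 10, 12, and 2 and still end at 3 within 9 moves, so the order of the required stops is forced.
Route from 6: down 2 to 12, left 2 to 10, up 1 to 7, right 1 to 8, up 2 to 2, right 1 to 3 — 9 moves in all.
Check: all required cells visited; 9 ≤ 9 moves.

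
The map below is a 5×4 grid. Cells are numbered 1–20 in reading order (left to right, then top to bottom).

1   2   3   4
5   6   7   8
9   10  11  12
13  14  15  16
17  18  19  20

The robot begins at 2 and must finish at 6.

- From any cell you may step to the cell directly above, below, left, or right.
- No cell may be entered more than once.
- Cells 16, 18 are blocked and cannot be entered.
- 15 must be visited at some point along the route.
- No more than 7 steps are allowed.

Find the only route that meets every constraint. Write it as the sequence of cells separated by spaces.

The 7-move cap with required stops at 15 leaves no slack for detours.
Route from 2: right 1 to 3, down 3 to 15, left 1 to 14, up 2 to 6 — 7 moves in all.
Check: all required cells visited; 7 ≤ 7 moves.

2 3 7 11 15 14 10 6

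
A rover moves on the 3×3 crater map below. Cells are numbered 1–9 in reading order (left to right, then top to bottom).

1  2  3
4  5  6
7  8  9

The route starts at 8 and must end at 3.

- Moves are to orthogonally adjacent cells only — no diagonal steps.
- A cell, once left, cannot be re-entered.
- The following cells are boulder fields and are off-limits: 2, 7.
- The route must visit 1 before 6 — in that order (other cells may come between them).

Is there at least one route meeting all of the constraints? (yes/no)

1 must be visited but has only one open neighbour (4), and it is neither the start nor the goal — the route would have to enter and leave through 4, re-entering it.

no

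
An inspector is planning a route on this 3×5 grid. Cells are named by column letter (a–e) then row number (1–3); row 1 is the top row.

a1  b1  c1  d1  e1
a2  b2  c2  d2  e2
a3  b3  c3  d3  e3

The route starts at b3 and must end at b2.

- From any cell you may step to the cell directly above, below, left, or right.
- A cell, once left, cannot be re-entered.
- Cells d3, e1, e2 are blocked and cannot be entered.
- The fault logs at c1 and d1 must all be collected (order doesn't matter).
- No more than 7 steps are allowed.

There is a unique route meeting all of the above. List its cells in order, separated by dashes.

Any route must reach c1 and d1 and still end at b2 within 7 moves, so the order of the required stops is forced.
Route from b3: right 1 to c3, up 1 to c2, right 1 to d2, up 1 to d1, left 2 to b1, down 1 to b2 — 7 moves in all.
Check: all required cells visited; 7 ≤ 7 moves.

b3 - c3 - c2 - d2 - d1 - c1 - b1 - b2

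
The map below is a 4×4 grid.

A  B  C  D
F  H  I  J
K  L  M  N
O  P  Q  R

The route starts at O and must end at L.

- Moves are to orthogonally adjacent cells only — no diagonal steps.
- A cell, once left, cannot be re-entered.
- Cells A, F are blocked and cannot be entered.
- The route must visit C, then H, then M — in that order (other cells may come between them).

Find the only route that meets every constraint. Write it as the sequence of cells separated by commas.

O, P, Q, R, N, J, D, C, B, H, I, M, L

The waypoints must appear in the order C, H, M, with no cell reused.
Route from O: 3× right (reaching R), 3× up (reaching D), 2× left (reaching B), down to H, right to I, down to M, left to L — 12 moves in all.
Check: order respected (C at step 7, H at step 9, M at step 11).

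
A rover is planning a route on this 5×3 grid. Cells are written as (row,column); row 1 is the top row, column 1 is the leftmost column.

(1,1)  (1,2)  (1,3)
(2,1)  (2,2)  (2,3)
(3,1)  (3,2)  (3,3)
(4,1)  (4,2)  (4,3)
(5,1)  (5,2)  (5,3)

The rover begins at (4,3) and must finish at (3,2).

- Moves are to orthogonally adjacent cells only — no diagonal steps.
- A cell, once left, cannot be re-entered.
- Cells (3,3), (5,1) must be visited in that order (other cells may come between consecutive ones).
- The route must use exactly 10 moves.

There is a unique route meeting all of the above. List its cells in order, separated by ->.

The waypoints must appear in the order (3,3), (5,1), with no cell reused.
Route from (4,3): up 2 to (2,3), left 2 to (2,1), down 3 to (5,1), right 1 to (5,2), up 2 to (3,2) — 10 moves in all.
Check: order respected ((3,3) at step 1, (5,1) at step 7); 10 moves as required.

(4,3) -> (3,3) -> (2,3) -> (2,2) -> (2,1) -> (3,1) -> (4,1) -> (5,1) -> (5,2) -> (4,2) -> (3,2)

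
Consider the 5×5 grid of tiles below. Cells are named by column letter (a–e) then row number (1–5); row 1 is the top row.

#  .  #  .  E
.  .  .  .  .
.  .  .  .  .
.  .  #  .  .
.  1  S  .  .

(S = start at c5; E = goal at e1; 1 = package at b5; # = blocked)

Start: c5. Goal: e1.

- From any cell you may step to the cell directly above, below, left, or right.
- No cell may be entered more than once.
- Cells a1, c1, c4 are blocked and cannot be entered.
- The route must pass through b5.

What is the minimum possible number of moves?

Any route passes through b5 somewhere between c5 and e1. Summing Manhattan distances along the two legs (c5 → b5 → e1) gives a lower bound of 1 + 7 = 8 moves.
A route of 8 moves achieves this: c5 → b5 → b4 → b3 → b2 → c2 → d2 → d1 → e1.
Since 8 matches the lower bound, it is optimal.

8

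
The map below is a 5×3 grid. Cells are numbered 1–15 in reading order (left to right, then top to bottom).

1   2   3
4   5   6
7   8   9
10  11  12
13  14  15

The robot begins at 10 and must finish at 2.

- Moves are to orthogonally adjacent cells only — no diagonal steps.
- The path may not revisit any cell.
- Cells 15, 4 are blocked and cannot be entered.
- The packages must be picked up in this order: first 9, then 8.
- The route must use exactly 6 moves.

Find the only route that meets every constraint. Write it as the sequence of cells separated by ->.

10 -> 11 -> 12 -> 9 -> 8 -> 5 -> 2

The waypoints must appear in the order 9, 8, with no cell reused.
Route from 10: 2× right (reaching 12), up to 9, left to 8, 2× up (reaching 2) — 6 moves in all.
Check: order respected (9 at step 3, 8 at step 4); 6 moves as required.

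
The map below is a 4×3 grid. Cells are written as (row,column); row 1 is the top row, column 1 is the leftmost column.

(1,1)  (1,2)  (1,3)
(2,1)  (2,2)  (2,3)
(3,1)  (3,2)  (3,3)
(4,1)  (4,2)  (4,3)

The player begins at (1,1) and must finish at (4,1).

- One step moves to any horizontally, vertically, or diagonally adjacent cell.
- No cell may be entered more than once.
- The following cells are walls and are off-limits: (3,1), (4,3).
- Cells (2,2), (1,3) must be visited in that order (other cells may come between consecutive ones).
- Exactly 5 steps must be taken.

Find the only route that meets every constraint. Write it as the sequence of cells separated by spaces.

(1,1) (2,2) (1,3) (2,3) (3,2) (4,1)

The waypoints must appear in the order (2,2), (1,3), with no cell reused.
Route from (1,1): down-right 1 to (2,2), up-right 1 to (1,3), down 1 to (2,3), down-left 2 to (4,1) — 5 moves in all.
Check: order respected ((2,2) at step 1, (1,3) at step 2); 5 moves as required.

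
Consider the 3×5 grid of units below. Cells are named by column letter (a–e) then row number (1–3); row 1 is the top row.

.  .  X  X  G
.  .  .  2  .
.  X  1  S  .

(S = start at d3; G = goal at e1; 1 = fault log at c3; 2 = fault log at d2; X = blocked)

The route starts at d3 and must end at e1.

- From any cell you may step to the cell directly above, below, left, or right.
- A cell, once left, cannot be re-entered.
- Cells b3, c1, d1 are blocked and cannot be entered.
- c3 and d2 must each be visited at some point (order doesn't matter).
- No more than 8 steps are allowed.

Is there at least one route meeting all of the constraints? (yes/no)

yes

One route that works: d3 → c3 → c2 → d2 → e2 → e1.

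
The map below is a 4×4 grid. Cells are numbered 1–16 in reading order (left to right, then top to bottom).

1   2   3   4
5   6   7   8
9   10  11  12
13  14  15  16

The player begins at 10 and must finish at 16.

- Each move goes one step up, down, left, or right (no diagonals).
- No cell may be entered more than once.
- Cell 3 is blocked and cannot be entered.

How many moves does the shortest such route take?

The Manhattan distance from 10 to 16 is |3−4| + |2−4| = 3, so at least 3 moves are needed.
A route of 3 moves achieves this: 10 → 14 → 15 → 16.
Since 3 matches the lower bound, it is optimal.

3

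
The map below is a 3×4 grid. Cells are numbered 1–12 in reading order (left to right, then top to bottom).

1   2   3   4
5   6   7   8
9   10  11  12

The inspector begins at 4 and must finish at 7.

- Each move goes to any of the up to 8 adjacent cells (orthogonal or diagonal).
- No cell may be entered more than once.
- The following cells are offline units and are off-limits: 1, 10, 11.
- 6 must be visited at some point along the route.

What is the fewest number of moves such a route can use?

3

Any route passes through 6 somewhere between 4 and 7. Summing Chebyshev distances along the two legs (4 → 6 → 7) gives a lower bound of 2 + 1 = 3 moves.
A route of 3 moves achieves this: 4 → 3 → 6 → 7.
Since 3 matches the lower bound, it is optimal.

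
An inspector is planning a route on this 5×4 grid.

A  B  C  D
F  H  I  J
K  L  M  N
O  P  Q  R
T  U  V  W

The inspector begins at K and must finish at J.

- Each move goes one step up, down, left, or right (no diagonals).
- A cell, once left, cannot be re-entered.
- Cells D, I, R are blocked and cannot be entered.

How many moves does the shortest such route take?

The Manhattan distance from K to J is |3−2| + |1−4| = 4, so at least 4 moves are needed.
A route of 4 moves achieves this: K → L → M → N → J.
Since 4 matches the lower bound, it is optimal.

4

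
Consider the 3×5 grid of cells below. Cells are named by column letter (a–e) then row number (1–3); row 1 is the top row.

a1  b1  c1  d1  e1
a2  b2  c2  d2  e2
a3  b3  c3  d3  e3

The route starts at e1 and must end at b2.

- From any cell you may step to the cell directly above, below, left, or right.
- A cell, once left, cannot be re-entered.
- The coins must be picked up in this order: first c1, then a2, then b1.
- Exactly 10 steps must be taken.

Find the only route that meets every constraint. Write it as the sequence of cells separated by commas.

The waypoints must appear in the order c1, a2, b1, with no cell reused.
Route from e1: left 2 to c1, down 2 to c3, left 2 to a3, up 2 to a1, right 1 to b1, down 1 to b2 — 10 moves in all.
Check: order respected (c1 at step 2, a2 at step 7, b1 at step 9); 10 moves as required.

e1, d1, c1, c2, c3, b3, a3, a2, a1, b1, b2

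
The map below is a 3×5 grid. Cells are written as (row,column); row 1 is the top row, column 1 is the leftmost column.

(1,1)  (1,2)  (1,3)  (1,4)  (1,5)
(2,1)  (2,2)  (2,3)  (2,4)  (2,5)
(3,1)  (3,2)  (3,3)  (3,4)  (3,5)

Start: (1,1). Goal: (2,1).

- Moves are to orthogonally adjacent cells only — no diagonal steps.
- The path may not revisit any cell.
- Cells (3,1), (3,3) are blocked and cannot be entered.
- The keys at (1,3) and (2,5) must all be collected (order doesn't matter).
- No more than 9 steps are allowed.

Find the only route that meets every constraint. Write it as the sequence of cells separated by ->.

Any route must reach (1,3) and (2,5) and still end at (2,1) within 9 moves, so the order of the required stops is forced.
Route from (1,1): right 4 to (1,5), down 1 to (2,5), left 4 to (2,1) — 9 moves in all.
Check: all required cells visited; 9 ≤ 9 moves.

(1,1) -> (1,2) -> (1,3) -> (1,4) -> (1,5) -> (2,5) -> (2,4) -> (2,3) -> (2,2) -> (2,1)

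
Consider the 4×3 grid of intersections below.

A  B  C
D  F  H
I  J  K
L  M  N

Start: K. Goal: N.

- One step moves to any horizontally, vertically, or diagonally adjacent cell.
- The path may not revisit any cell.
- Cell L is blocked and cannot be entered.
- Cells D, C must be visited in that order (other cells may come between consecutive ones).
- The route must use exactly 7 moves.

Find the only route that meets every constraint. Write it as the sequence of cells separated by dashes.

K - F - D - B - C - H - J - N

The waypoints must appear in the order D, C, with no cell reused.
Route from K: up-left 1 to F, left 1 to D, up-right 1 to B, right 1 to C, down 1 to H, down-left 1 to J, down-right 1 to N — 7 moves in all.
Check: order respected (D at step 2, C at step 4); 7 moves as required.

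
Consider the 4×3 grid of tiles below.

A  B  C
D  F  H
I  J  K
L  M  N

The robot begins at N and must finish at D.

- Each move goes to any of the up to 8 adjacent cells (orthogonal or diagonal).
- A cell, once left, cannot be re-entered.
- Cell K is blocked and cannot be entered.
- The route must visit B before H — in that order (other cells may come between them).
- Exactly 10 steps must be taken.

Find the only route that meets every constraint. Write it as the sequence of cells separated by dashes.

The waypoints must appear in the order B, H, with no cell reused.
Route from N: left 2 to L, up 1 to I, up-right 1 to F, up-left 1 to A, right 2 to C, down 1 to H, down-left 1 to J, up-left 1 to D — 10 moves in all.
Check: order respected (B at step 6, H at step 8); 10 moves as required.

N - M - L - I - F - A - B - C - H - J - D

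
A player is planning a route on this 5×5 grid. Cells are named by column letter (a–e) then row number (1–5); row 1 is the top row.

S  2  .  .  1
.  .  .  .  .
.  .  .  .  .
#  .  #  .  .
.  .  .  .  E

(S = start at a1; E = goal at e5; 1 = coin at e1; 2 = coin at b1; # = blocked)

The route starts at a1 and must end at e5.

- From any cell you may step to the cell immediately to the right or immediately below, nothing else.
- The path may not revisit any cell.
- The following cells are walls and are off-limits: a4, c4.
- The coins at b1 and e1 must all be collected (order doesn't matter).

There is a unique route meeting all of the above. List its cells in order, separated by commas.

Moves only go right or down, so the column and row indices never decrease.
Route from a1: right 4 to e1, down 4 to e5 — 8 moves in all.
Check: all required cells visited.

a1, b1, c1, d1, e1, e2, e3, e4, e5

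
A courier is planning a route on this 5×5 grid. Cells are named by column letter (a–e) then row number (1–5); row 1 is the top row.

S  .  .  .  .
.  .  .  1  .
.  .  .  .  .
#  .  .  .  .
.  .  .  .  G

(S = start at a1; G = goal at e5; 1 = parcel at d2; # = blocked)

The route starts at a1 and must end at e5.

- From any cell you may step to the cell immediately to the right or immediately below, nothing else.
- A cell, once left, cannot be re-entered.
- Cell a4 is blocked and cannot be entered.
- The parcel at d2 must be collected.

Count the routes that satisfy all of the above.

A right/down-only route from a1 to e5 makes exactly 4 down-moves and 4 right-moves in some order.
With no other constraints that would be C(8,4) = 70 routes.
Split at d2 and multiply the segment counts (each segment already excludes blocked cells): a1→d2: 4; d2→e5: 4; product = 16.
That gives 16 routes.

16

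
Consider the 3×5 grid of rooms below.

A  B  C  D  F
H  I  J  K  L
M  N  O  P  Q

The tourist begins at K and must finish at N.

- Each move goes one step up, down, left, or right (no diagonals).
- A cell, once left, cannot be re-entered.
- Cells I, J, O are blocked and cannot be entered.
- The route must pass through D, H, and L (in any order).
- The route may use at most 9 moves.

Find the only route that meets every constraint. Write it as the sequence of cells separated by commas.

Any route must reach D, H, and L and still end at N within 9 moves, so the order of the required stops is forced.
Route from K: right to L, up to F, 4× left (reaching A), 2× down (reaching M), right to N — 9 moves in all.
Check: all required cells visited; 9 ≤ 9 moves.

K, L, F, D, C, B, A, H, M, N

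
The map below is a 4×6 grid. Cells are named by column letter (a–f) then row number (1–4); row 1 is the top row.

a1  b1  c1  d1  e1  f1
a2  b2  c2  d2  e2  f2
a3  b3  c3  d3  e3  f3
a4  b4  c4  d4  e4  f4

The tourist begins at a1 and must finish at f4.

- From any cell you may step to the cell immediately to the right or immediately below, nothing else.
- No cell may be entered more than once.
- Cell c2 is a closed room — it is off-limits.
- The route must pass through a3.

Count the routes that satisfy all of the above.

6

A right/down-only route from a1 to f4 makes exactly 3 down-moves and 5 right-moves in some order.
With no other constraints that would be C(8,3) = 56 routes.
Split at a3 and multiply the segment counts (each segment already excludes blocked cells): a1→a3: 1; a3→f4: 6; product = 6.
That gives 6 routes.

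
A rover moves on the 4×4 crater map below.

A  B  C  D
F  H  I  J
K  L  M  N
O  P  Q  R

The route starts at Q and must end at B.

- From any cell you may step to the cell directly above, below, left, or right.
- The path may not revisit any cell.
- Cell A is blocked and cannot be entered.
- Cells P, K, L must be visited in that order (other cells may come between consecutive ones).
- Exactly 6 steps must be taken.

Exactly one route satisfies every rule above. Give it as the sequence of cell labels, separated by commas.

Q, P, O, K, L, H, B

The waypoints must appear in the order P, K, L, with no cell reused.
Route from Q: 2× left (reaching O), up to K, right to L, 2× up (reaching B) — 6 moves in all.
Check: order respected (P at step 1, K at step 3, L at step 4); 6 moves as required.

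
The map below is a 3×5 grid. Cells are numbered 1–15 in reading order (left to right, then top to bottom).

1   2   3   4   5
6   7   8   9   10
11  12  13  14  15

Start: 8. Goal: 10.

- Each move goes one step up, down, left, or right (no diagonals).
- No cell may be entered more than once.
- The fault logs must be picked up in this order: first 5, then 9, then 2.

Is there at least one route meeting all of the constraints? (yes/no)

no

Ignoring the required order, 9 revisit-free routes from 8 to 10 pass through all of 5, 9, and 2; the waypoint orders that occur are 2 → 9 → 5 (5); 9 → 2 → 5 (4) — never 5 → 9 → 2.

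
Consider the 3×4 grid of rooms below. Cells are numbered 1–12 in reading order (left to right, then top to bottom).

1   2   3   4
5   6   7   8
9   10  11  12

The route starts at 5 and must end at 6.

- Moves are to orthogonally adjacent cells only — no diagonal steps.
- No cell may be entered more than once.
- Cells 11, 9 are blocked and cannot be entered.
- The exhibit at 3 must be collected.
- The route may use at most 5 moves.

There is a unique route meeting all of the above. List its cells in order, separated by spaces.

5 1 2 3 7 6

The 5-move cap with required stops at 3 leaves no slack for detours.
Route from 5: up to 1, 2× right (reaching 3), down to 7, left to 6 — 5 moves in all.
Check: all required cells visited; 5 ≤ 5 moves.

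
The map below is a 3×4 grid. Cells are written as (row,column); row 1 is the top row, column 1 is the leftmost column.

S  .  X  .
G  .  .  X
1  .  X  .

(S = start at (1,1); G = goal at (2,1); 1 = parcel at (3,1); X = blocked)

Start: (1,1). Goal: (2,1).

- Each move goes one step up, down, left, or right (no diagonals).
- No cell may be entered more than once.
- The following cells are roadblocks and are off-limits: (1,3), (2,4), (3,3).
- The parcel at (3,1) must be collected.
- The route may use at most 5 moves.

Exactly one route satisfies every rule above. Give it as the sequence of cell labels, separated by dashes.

The budget equals the shortest possible length, so every move has to be on a shortest route through the required cells.
Route from (1,1): right to (1,2), 2× down (reaching (3,2)), left to (3,1), up to (2,1) — 5 moves in all.
Check: all required cells visited; 5 ≤ 5 moves.

(1,1) - (1,2) - (2,2) - (3,2) - (3,1) - (2,1)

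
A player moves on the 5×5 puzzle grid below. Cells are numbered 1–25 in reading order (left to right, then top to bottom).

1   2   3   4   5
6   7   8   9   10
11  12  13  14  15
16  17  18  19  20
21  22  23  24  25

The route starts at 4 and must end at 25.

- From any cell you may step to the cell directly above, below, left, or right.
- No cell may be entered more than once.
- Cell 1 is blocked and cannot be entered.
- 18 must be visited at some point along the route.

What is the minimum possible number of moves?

7

Any route passes through 18 somewhere between 4 and 25. Summing Manhattan distances along the two legs (4 → 18 → 25) gives a lower bound of 4 + 3 = 7 moves.
A route of 7 moves achieves this: 4 → 9 → 14 → 19 → 18 → 23 → 24 → 25.
Since 7 matches the lower bound, it is optimal.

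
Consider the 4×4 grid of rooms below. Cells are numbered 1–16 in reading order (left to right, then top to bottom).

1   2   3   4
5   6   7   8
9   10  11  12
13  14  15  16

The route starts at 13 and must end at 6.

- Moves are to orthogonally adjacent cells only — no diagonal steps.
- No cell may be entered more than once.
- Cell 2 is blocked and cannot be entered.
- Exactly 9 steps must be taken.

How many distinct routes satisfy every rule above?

11

Need simple routes of exactly 9 moves from 13 to 6 (Manhattan distance 3, so 3 moves are spent on a detour and 3 undoing it).
Branch systematically from the start, pruning whenever the remaining move budget drops below the Manhattan distance to 6 or differs from it in parity. Grouping the completions by first move — via 9: 5; via 14: 6 — and summing: 5 + 6 = 11.
That gives 11 routes.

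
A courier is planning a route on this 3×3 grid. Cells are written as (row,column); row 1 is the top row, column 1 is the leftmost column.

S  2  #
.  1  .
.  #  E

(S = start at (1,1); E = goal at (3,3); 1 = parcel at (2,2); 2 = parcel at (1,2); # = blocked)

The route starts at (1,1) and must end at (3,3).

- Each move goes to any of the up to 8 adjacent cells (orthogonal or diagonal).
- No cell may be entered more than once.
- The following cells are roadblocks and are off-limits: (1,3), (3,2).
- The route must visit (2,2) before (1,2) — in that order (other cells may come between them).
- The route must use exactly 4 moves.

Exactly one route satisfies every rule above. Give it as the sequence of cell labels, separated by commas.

(1,1), (2,2), (1,2), (2,3), (3,3)

The waypoints must appear in the order (2,2), (1,2), with no cell reused.
Route from (1,1): down-right 1 to (2,2), up 1 to (1,2), down-right 1 to (2,3), down 1 to (3,3) — 4 moves in all.
Check: order respected (1 at step 1, 2 at step 2); 4 moves as required.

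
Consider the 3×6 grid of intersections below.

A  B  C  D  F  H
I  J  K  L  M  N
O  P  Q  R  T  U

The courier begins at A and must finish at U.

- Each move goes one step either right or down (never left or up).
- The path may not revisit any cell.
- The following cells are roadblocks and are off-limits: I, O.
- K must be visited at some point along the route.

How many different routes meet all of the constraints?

A right/down-only route from A to U makes exactly 2 down-moves and 5 right-moves in some order.
With no other constraints that would be C(7,2) = 21 routes.
Split at K and multiply the segment counts (each segment already excludes blocked cells): A→K: 2; K→U: 4; product = 8.
That gives 8 routes.

8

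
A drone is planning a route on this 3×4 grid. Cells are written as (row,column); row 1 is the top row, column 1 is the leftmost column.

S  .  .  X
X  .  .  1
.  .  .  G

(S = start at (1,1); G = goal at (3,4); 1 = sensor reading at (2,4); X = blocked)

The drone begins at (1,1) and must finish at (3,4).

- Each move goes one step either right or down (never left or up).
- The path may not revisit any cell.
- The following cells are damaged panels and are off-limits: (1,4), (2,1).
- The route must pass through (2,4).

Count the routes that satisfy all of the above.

A right/down-only route from (1,1) to (3,4) makes exactly 2 down-moves and 3 right-moves in some order.
With no other constraints that would be C(5,2) = 10 routes.
Split at (2,4) and multiply the segment counts (each segment already excludes blocked cells): (1,1)→(2,4): 2; (2,4)→(3,4): 1; product = 2.
That gives 2 routes.

2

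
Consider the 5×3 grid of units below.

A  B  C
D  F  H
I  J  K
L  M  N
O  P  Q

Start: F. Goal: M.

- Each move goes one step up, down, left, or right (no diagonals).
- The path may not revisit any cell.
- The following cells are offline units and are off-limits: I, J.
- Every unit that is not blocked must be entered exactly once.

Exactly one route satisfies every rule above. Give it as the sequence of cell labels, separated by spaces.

F D A B C H K N Q P O L M

Need to visit all 13 open cells exactly once, starting at F and ending at M.
Cell O has only two open neighbours (L and P), so the path must pass straight through it: one of those is the cell it's entered from and the other is where it exits.
Route from F: left to D, up to A, 2× right (reaching C), 4× down (reaching Q), 2× left (reaching O), up to L, right to M — 12 moves in all.
Check: all 13 open cells covered.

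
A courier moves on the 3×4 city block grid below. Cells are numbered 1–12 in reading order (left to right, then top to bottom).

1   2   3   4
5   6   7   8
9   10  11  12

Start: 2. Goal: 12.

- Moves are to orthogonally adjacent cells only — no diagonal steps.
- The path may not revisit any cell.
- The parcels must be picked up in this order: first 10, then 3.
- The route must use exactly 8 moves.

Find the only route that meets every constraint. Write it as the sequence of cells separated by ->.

The waypoints must appear in the order 10, 3, with no cell reused.
Route from 2: down 2 to 10, right 1 to 11, up 2 to 3, right 1 to 4, down 2 to 12 — 8 moves in all.
Check: order respected (10 at step 2, 3 at step 5); 8 moves as required.

2 -> 6 -> 10 -> 11 -> 7 -> 3 -> 4 -> 8 -> 12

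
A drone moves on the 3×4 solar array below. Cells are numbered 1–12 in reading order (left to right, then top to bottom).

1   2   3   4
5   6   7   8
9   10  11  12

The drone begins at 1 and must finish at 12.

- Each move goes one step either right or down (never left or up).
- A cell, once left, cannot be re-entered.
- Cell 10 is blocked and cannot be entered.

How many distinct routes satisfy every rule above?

7

A right/down-only route from 1 to 12 makes exactly 2 down-moves and 3 right-moves in some order.
With no other constraints that would be C(5,2) = 10 routes.
Subtract routes through each blocked cell (inclusion–exclusion for overlaps): − through 10: 3 → 7.
That gives 7 routes.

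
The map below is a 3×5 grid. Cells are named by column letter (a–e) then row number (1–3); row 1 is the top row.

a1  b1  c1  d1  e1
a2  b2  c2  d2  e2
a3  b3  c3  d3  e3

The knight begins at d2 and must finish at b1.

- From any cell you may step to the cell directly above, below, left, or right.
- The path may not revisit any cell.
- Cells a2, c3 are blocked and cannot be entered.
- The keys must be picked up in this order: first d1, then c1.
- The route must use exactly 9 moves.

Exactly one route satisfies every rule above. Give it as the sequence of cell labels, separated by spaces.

The waypoints must appear in the order d1, c1, with no cell reused.
Route from d2: down to d3, right to e3, 2× up (reaching e1), 2× left (reaching c1), down to c2, left to b2, up to b1 — 9 moves in all.
Check: order respected (d1 at step 5, c1 at step 6); 9 moves as required.

d2 d3 e3 e2 e1 d1 c1 c2 b2 b1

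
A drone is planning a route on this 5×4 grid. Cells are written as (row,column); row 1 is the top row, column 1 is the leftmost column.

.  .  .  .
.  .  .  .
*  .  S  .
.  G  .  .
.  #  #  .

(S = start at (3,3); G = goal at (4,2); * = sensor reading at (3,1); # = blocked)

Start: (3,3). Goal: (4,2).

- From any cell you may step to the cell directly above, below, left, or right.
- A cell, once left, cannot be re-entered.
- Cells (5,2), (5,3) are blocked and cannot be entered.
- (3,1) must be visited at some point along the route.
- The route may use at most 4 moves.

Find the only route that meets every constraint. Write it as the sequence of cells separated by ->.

(3,3) -> (3,2) -> (3,1) -> (4,1) -> (4,2)

The budget equals the shortest possible length, so every move has to be on a shortest route through the required cells.
Route from (3,3): 2× left (reaching (3,1)), down to (4,1), right to (4,2) — 4 moves in all.
Check: all required cells visited; 4 ≤ 4 moves.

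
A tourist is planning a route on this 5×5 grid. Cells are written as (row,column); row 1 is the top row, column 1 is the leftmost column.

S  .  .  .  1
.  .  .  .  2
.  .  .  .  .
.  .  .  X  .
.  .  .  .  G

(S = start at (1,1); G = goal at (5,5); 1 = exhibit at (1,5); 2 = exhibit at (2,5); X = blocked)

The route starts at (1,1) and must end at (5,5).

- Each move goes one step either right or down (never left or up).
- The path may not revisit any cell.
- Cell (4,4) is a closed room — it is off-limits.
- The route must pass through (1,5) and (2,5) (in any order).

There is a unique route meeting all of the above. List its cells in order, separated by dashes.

Moves only go right or down, so the column and row indices never decrease.
Route from (1,1): 4× right (reaching (1,5)), 4× down (reaching (5,5)) — 8 moves in all.
Check: all required cells visited.

(1,1) - (1,2) - (1,3) - (1,4) - (1,5) - (2,5) - (3,5) - (4,5) - (5,5)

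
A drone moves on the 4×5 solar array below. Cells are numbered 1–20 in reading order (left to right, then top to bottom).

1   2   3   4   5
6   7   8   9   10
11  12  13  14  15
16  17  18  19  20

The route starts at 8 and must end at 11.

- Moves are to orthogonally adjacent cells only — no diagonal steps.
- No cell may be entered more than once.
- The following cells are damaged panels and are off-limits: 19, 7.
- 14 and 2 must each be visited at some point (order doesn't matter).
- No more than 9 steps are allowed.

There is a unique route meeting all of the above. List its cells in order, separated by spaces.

8 13 14 9 4 3 2 1 6 11

The budget equals the shortest possible length, so every move has to be on a shortest route through the required cells.
Route from 8: down to 13, right to 14, 2× up (reaching 4), 3× left (reaching 1), 2× down (reaching 11) — 9 moves in all.
Check: all required cells visited; 9 ≤ 9 moves.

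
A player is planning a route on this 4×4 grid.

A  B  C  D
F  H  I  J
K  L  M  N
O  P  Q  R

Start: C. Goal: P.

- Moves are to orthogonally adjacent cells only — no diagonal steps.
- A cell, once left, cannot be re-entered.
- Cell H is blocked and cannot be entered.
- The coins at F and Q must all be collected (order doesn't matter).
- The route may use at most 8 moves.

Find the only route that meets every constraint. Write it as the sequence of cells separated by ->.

C -> B -> A -> F -> K -> L -> M -> Q -> P

The 8-move cap with required stops at F, Q leaves no slack for detours.
Route from C: 2× left (reaching A), 2× down (reaching K), 2× right (reaching M), down to Q, left to P — 8 moves in all.
Check: all required cells visited; 8 ≤ 8 moves.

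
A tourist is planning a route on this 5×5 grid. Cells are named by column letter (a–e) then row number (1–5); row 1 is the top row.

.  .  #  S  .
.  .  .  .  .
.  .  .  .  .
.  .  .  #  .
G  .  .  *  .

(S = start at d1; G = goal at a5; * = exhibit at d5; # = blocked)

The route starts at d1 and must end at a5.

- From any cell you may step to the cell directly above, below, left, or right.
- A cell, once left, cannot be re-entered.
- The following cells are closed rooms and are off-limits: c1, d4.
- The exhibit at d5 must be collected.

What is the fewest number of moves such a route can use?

Any route passes through d5 somewhere between d1 and a5. Summing Manhattan distances along the two legs (d1 → d5 → a5) gives a lower bound of 4 + 3 = 7 moves.
That bound ignores the blocked cells. Measuring each leg by the fewest moves that actually steer around them (d1→d5: 6; d5→a5: 3) raises the lower bound to 9.
A route of 9 moves exists: d1 → d2 → d3 → e3 → e4 → e5 → d5 → c5 → b5 → a5.
Since 9 matches that lower bound, it is optimal.

9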